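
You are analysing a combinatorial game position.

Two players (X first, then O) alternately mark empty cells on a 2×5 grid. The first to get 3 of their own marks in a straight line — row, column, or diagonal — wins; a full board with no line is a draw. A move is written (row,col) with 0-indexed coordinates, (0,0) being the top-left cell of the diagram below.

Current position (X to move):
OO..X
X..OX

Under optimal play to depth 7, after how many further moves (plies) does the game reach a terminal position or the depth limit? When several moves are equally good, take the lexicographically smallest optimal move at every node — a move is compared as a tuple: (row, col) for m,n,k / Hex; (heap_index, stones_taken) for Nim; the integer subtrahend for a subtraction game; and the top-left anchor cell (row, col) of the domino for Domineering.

PV length from [OO..X/X..OX]: 4 plies

p1 X@[OO..X/X..OX]: (0,2)[OOX.X/X..OX]+0* (0,3)[OO.XX/X..OX]-1 (1,1)[OO..X/XX.OX]-1 (1,2)[OO..X/X.XOX]-1
p2 O@[OOX.X/X..OX]: (0,3)[OOXOX/X..OX]+0* (1,1)[OOX.X/XO.OX]-1 (1,2)[OOX.X/X.OOX]-1
p3 X@[OOXOX/X..OX]: (1,1)[OOXOX/XX.OX]+0* (1,2)[OOXOX/X.XOX]+0
p4 O@[OOXOX/XX.OX]: (1,2)[OOXOX/XXOOX]+0*
p5 X@[OOXOX/XXOOX] terminal +0; root [OO..X/X..OX] d7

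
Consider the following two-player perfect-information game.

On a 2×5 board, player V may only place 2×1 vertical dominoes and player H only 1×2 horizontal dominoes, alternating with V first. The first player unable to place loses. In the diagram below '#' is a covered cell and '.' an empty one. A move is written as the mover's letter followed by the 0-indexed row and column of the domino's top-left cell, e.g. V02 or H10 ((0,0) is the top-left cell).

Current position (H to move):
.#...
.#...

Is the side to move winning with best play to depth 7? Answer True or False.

ply 1, H at .#.../.#... | H02=-1→.###./.#...*; H03=-1→.#.##/.#...; H12=-1→.#.../.###.; H13=-1→.#.../.#.##
ply 2, V at .###./.#... | V00=-1→####./##...; V04=+1→.####/.#..#*
ply 3, H at .####/.#..# | H12=-1→.####/.####*
ply 4, V at .####/.#### | V00=+1→#####/#####*
ply 5: #####/##### is terminal -1 (H); from .#.../.#... depth 7

H winning at [.#.../.#...]: False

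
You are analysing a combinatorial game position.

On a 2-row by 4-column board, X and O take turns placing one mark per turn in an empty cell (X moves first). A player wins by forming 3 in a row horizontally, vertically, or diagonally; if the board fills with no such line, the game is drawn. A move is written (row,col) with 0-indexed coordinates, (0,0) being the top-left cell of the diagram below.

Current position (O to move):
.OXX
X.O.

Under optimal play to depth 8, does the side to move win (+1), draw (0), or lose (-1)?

ply 1, O at .OXX/X.O. | (0,0)=+0→OOXX/X.O.*; (1,1)=+0→.OXX/XOO.; (1,3)=+0→.OXX/X.OO
ply 2, X at OOXX/X.O. | (1,1)=+0→OOXX/XXO.*; (1,3)=+0→OOXX/X.OX
ply 3, O at OOXX/XXO. | (1,3)=+0→OOXX/XXOO*
ply 4: OOXX/XXOO is terminal +0 (X); from .OXX/X.O. depth 8

value(.OXX/X.O., O) = 0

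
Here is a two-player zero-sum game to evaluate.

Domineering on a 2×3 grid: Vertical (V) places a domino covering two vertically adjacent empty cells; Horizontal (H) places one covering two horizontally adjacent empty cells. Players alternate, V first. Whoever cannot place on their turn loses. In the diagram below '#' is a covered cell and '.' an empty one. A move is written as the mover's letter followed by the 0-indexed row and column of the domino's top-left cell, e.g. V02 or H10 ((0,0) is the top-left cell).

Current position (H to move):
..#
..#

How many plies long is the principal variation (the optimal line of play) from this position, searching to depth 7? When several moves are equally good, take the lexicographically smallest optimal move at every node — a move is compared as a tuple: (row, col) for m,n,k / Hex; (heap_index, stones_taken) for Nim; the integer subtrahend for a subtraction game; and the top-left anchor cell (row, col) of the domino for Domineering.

ply 1, H at ..#/..# | H00=+1→###/..#*; H10=+1→..#/###
ply 2: ###/..# is terminal -1 (V); from ..#/..# depth 7

PV length from [..#/..#]: 1 ply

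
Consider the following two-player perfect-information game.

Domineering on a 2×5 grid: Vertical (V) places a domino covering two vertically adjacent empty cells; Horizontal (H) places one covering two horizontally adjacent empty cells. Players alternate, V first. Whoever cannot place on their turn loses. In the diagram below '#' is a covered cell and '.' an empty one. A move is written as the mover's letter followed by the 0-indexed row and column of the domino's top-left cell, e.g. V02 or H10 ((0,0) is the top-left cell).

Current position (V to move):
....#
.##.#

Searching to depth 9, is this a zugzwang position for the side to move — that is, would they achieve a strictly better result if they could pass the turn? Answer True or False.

zugzwang(....#/.##.#, V) = True

ply 1, V at ....#/.##.# | V00=-1→#...#/###.#*; V03=-1→...##/.####
ply 2, H at #...#/###.# | H01=-1→###.#/###.#; H02=+1→#.###/###.#*
ply 3: #.###/###.# is terminal -1 (V); from ....#/.##.# depth 9
pass branch (H moves first from the same position):
  | ply 1, H at ....#/.##.# | H00=-1→##..#/.##.#*; H01=-1→.##.#/.##.#; H02=-1→..###/.##.#
  | ply 2, V at ##..#/.##.# | V03=+1→##.##/.####*
  | ply 3: ##.##/.#### is terminal -1 (H); from ....#/.##.# depth 9
V moving scores -1; V passing scores +1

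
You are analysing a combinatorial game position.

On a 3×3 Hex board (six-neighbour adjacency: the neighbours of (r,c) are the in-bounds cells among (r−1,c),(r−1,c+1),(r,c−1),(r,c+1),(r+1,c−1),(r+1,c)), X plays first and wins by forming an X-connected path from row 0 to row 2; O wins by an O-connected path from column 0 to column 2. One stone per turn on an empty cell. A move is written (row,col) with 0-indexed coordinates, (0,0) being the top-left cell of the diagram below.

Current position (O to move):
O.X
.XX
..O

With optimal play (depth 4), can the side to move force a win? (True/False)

ply 1, O at O.X/.XX/..O | (0,1)=-1→OOX/.XX/..O*; (1,0)=-1→O.X/OXX/..O; (2,0)=-1→O.X/.XX/O.O; (2,1)=-1→O.X/.XX/.OO
ply 2, X at OOX/.XX/..O | (1,0)=+1→OOX/XXX/..O*; (2,0)=+1→OOX/.XX/X.O; (2,1)=+1→OOX/.XX/.XO
ply 3, O at OOX/XXX/..O | (2,0)=-1→OOX/XXX/O.O*; (2,1)=-1→OOX/XXX/.OO
ply 4, X at OOX/XXX/O.O | (2,1)=+1→OOX/XXX/OXO*
ply 5: OOX/XXX/OXO is terminal -1 (O); from O.X/.XX/..O depth 4

O winning at [O.X/.XX/..O]: False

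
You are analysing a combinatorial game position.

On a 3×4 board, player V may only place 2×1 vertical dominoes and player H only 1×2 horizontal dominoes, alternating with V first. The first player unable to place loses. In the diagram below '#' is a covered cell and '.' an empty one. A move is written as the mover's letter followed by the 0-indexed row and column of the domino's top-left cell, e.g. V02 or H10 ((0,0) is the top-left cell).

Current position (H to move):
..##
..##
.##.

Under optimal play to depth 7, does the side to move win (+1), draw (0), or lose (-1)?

value(..##/..##/.##., H) = +1

[..##/..##/.##.] H move#1: H00:-1/####/..##/.##., H10:+1/..##/####/.##.*
[..##/####/.##.] end (terminal -1, V#2); searched ..##/..##/.##. to 7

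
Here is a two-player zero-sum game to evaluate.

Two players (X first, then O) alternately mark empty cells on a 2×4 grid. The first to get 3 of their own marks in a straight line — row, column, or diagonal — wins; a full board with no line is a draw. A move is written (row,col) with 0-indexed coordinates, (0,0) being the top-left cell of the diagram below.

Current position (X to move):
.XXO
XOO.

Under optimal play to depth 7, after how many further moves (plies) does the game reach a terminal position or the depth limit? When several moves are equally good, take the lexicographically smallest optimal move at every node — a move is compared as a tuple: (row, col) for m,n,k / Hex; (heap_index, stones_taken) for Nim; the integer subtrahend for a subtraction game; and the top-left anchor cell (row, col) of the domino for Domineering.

ply 1, X at .XXO/XOO. | (0,0)=+1→XXXO/XOO.*; (1,3)=+0→.XXO/XOOX
ply 2: XXXO/XOO. is terminal -1 (O); from .XXO/XOO. depth 7

PV length from [.XXO/XOO.]: 1 ply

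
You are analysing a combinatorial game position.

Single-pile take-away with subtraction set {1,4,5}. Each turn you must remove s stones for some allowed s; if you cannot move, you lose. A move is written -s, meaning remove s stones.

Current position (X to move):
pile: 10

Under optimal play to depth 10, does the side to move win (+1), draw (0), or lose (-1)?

[10] X move#1: -1:-1/9*, -4:-1/6, -5:-1/5
[9] O move#2: -1:+1/8*, -4:-1/5, -5:-1/4
[8] X move#3: -1:-1/7*, -4:-1/4, -5:-1/3
[7] O move#4: -1:-1/6, -4:-1/3, -5:+1/2*
[2] X move#5: -1:-1/1*
[1] O move#6: -1:+1/0*
[0] end (terminal -1, X#7); searched 10 to 10

value(10, X) = -1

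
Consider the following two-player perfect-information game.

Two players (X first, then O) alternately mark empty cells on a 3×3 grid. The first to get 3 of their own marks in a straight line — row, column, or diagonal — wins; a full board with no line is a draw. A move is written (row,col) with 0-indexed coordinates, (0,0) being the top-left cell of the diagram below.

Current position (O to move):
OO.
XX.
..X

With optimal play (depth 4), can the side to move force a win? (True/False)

O winning at [OO./XX./..X]: True

[OO./XX./..X] O move#1: (0,2):+1/OOO/XX./..X*, (1,2):+0/OO./XXO/..X, (2,0):-1/OO./XX./O.X, (2,1):-1/OO./XX./.OX
[OOO/XX./..X] end (terminal -1, X#2); searched OO./XX./..X to 4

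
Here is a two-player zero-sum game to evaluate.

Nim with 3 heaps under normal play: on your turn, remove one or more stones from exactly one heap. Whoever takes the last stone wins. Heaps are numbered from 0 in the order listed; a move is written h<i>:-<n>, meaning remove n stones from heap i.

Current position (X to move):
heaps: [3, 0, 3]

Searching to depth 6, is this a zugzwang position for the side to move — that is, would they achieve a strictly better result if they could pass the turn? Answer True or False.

[(3,0,3)] X move#1: h0:-1:-1/(2,0,3)*, h0:-2:-1/(1,0,3), h0:-3:-1/(0,0,3), h2:-1:-1/(3,0,2), h2:-2:-1/(3,0,1), h2:-3:-1/(3,0,0)
[(2,0,3)] O move#2: h0:-1:-1/(1,0,3), h0:-2:-1/(0,0,3), h2:-1:+1/(2,0,2)*, h2:-2:-1/(2,0,1), h2:-3:-1/(2,0,0)
[(2,0,2)] X move#3: h0:-1:-1/(1,0,2)*, h0:-2:-1/(0,0,2), h2:-1:-1/(2,0,1), h2:-2:-1/(2,0,0)
[(1,0,2)] O move#4: h0:-1:-1/(0,0,2), h2:-1:+1/(1,0,1)*, h2:-2:-1/(1,0,0)
[(1,0,1)] X move#5: h0:-1:-1/(0,0,1)*, h2:-1:-1/(1,0,0)
[(0,0,1)] O move#6: h2:-1:+1/(0,0,0)*
[(0,0,0)] end (terminal -1, X#7); searched (3,0,3) to 6
if X skipped the turn, O would face:
~ [(3,0,3)] O move#1: h0:-1:-1/(2,0,3)*, h0:-2:-1/(1,0,3), h0:-3:-1/(0,0,3), h2:-1:-1/(3,0,2), h2:-2:-1/(3,0,1), h2:-3:-1/(3,0,0)
~ [(2,0,3)] X move#2: h0:-1:-1/(1,0,3), h0:-2:-1/(0,0,3), h2:-1:+1/(2,0,2)*, h2:-2:-1/(2,0,1), h2:-3:-1/(2,0,0)
~ [(2,0,2)] O move#3: h0:-1:-1/(1,0,2)*, h0:-2:-1/(0,0,2), h2:-1:-1/(2,0,1), h2:-2:-1/(2,0,0)
~ [(1,0,2)] X move#4: h0:-1:-1/(0,0,2), h2:-1:+1/(1,0,1)*, h2:-2:-1/(1,0,0)
~ [(1,0,1)] O move#5: h0:-1:-1/(0,0,1)*, h2:-1:-1/(1,0,0)
~ [(0,0,1)] X move#6: h2:-1:+1/(0,0,0)*
~ [(0,0,0)] end (terminal -1, O#7); searched (3,0,3) to 6
compare (X): move=-1 vs pass=+1

zugzwang((3,0,3), X) = True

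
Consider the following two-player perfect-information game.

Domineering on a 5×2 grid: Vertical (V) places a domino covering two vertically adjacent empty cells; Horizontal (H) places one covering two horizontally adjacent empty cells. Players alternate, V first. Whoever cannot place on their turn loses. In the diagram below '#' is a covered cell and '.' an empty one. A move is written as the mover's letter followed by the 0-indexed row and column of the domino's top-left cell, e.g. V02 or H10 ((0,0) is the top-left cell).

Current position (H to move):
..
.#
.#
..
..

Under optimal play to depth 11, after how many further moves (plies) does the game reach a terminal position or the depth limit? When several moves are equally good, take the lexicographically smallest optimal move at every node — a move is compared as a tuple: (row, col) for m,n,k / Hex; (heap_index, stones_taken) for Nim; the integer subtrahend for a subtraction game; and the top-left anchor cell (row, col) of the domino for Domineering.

PV length from [../.#/.#/../..]: 3 plies

ply 1, H at ../.#/.#/../.. | H00=-1→##/.#/.#/../..; H30=+1→../.#/.#/##/..*; H40=+1→../.#/.#/../##
ply 2, V at ../.#/.#/##/.. | V00=-1→#./##/.#/##/..*; V10=-1→../##/##/##/..
ply 3, H at #./##/.#/##/.. | H40=+1→#./##/.#/##/##*
ply 4: #./##/.#/##/## is terminal -1 (V); from ../.#/.#/../.. depth 11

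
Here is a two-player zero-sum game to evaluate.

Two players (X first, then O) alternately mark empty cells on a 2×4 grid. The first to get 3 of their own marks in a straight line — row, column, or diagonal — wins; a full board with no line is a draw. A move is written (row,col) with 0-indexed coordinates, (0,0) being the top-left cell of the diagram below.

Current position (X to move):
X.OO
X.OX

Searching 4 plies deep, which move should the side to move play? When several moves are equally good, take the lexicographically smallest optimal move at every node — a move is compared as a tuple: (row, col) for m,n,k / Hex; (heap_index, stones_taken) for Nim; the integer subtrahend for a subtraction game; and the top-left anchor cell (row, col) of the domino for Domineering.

[X.OO/X.OX] X move#1: (0,1):+0/XXOO/X.OX*, (1,1):-1/X.OO/XXOX
[XXOO/X.OX] O move#2: (1,1):+0/XXOO/XOOX*
[XXOO/XOOX] end (terminal +0, X#3); searched X.OO/X.OX to 4

X's best at [X.OO/X.OX]: (0,1)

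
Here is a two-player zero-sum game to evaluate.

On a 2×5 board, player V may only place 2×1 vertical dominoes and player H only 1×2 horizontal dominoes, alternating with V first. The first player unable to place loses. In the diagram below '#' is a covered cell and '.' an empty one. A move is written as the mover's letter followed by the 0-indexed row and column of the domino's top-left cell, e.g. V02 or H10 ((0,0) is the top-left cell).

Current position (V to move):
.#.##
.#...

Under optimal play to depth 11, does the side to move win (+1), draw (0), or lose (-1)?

p1 V@[.#.##/.#...]: V00[##.##/##...]-1 V02[.####/.##..]+1*
p2 H@[.####/.##..]: H13[.####/.####]-1*
p3 V@[.####/.####]: V00[#####/#####]+1*
p4 H@[#####/#####] terminal -1; root [.#.##/.#...] d11

value(.#.##/.#..., V) = +1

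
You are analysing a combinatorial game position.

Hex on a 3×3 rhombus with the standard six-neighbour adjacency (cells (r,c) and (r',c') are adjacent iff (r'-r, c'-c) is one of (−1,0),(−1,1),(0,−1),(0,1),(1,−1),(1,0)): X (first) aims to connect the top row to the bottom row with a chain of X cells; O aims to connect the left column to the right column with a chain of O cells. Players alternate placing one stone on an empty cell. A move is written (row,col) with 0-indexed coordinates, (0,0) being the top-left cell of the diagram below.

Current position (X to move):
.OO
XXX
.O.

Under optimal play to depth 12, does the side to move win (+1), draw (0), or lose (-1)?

value(.OO/XXX/.O., X) = +1

p1 X@[.OO/XXX/.O.]: (0,0)[XOO/XXX/.O.]+1* (2,0)[.OO/XXX/XO.]-1 (2,2)[.OO/XXX/.OX]-1
p2 O@[XOO/XXX/.O.]: (2,0)[XOO/XXX/OO.]-1* (2,2)[XOO/XXX/.OO]-1
p3 X@[XOO/XXX/OO.]: (2,2)[XOO/XXX/OOX]+1*
p4 O@[XOO/XXX/OOX] terminal -1; root [.OO/XXX/.O.] d12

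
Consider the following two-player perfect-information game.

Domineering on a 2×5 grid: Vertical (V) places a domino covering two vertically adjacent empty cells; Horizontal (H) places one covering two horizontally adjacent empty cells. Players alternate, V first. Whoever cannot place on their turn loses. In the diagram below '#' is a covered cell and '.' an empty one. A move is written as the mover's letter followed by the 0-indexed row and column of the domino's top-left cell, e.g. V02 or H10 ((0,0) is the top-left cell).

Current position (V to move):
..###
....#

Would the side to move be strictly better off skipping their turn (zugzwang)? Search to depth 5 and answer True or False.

[..###/....#] V move#1: V00:-1/#.###/#...#, V01:+1/.####/.#..#*
[.####/.#..#] H move#2: H12:-1/.####/.####*
[.####/.####] V move#3: V00:+1/#####/#####*
[#####/#####] end (terminal -1, H#4); searched ..###/....# to 5
pass branch (H moves first from the same position):
  | [..###/....#] H move#1: H00:+1/#####/....#*, H10:+1/..###/##..#, H11:-1/..###/.##.#, H12:-1/..###/..###
  | [#####/....#] end (terminal -1, V#2); searched ..###/....# to 5
V moving scores +1; V passing scores -1

zugzwang(..###/....#, V) = False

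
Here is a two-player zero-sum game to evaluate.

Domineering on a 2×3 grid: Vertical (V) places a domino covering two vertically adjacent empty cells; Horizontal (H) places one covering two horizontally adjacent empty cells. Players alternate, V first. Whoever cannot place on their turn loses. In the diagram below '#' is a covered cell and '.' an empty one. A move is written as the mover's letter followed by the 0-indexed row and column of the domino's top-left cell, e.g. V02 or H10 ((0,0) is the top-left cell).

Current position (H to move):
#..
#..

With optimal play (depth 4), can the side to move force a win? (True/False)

H winning at [#../#..]: True

[#../#..] H move#1: H01:+1/###/#..*, H11:+1/#../###
[###/#..] end (terminal -1, V#2); searched #../#.. to 4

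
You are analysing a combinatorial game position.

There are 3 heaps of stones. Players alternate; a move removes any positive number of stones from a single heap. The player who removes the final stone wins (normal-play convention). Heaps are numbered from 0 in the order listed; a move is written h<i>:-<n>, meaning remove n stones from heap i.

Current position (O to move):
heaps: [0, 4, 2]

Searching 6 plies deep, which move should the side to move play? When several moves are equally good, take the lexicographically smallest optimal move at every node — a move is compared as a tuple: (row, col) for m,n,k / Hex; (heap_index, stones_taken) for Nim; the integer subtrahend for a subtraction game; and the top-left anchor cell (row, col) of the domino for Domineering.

ply 1, O at (0,4,2) | h1:-1=-1→(0,3,2); h1:-2=+1→(0,2,2)*; h1:-3=-1→(0,1,2); h1:-4=-1→(0,0,2); h2:-1=-1→(0,4,1); h2:-2=-1→(0,4,0)
ply 2, X at (0,2,2) | h1:-1=-1→(0,1,2)*; h1:-2=-1→(0,0,2); h2:-1=-1→(0,2,1); h2:-2=-1→(0,2,0)
ply 3, O at (0,1,2) | h1:-1=-1→(0,0,2); h2:-1=+1→(0,1,1)*; h2:-2=-1→(0,1,0)
ply 4, X at (0,1,1) | h1:-1=-1→(0,0,1)*; h2:-1=-1→(0,1,0)
ply 5, O at (0,0,1) | h2:-1=+1→(0,0,0)*
ply 6: (0,0,0) is terminal -1 (X); from (0,4,2) depth 6

O's best at [(0,4,2)]: h1:-2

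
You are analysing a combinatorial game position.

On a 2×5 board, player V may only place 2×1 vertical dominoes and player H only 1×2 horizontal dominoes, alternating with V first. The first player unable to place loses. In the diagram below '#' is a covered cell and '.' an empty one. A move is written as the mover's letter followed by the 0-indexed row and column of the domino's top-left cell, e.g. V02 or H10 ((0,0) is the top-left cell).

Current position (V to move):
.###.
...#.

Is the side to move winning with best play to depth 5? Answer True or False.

V winning at [.###./...#.]: True

[.###./...#.] V move#1: V00:+1/####./#..#.*, V04:-1/.####/...##
[####./#..#.] H move#2: H11:-1/####./####.*
[####./####.] V move#3: V04:+1/#####/#####*
[#####/#####] end (terminal -1, H#4); searched .###./...#. to 5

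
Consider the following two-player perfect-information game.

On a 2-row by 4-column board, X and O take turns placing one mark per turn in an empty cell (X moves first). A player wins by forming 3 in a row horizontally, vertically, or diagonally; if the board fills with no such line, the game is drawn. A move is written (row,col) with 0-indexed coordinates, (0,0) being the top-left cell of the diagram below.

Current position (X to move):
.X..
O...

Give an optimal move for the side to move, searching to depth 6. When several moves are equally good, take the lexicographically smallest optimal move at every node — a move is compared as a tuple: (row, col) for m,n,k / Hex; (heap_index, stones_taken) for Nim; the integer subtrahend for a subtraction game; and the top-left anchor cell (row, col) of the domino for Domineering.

X's best at [.X../O...]: (0,2)

[.X../O...] X move#1: (0,0):+0/XX../O..., (0,2):+1/.XX./O...*, (0,3):+0/.X.X/O..., (1,1):+0/.X../OX.., (1,2):+0/.X../O.X., (1,3):+0/.X../O..X
[.XX./O...] O move#2: (0,0):-1/OXX./O...*, (0,3):-1/.XXO/O..., (1,1):-1/.XX./OO.., (1,2):-1/.XX./O.O., (1,3):-1/.XX./O..O
[OXX./O...] X move#3: (0,3):+1/OXXX/O...*, (1,1):+0/OXX./OX.., (1,2):+0/OXX./O.X., (1,3):+0/OXX./O..X
[OXXX/O...] end (terminal -1, O#4); searched .X../O... to 6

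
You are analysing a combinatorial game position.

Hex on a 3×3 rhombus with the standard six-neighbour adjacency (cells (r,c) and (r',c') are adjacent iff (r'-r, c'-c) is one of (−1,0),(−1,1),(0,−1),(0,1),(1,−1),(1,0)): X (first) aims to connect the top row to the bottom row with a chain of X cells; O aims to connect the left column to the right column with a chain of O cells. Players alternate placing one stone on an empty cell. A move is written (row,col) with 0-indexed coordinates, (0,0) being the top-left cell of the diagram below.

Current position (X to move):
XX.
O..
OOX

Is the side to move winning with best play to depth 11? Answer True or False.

X winning at [XX./O../OOX]: True

ply 1, X at XX./O../OOX | (0,2)=-1→XXX/O../OOX; (1,1)=-1→XX./OX./OOX; (1,2)=+1→XX./O.X/OOX*
ply 2, O at XX./O.X/OOX | (0,2)=-1→XXO/O.X/OOX*; (1,1)=-1→XX./OOX/OOX
ply 3, X at XXO/O.X/OOX | (1,1)=+1→XXO/OXX/OOX*
ply 4: XXO/OXX/OOX is terminal -1 (O); from XX./O../OOX depth 11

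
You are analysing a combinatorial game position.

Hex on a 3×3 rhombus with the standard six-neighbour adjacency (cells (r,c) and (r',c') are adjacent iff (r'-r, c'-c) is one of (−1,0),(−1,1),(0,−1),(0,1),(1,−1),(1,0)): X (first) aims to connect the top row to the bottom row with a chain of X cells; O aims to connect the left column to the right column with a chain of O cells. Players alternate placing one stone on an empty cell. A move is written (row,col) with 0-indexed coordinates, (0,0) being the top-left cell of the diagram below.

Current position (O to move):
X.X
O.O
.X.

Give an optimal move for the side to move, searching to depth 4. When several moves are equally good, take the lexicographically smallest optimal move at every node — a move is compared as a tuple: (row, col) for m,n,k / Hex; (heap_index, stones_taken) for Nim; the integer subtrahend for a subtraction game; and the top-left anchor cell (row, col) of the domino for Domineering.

p1 O@[X.X/O.O/.X.]: (0,1)[XOX/O.O/.X.]-1 (1,1)[X.X/OOO/.X.]+1* (2,0)[X.X/O.O/OX.]-1 (2,2)[X.X/O.O/.XO]-1
p2 X@[X.X/OOO/.X.] terminal -1; root [X.X/O.O/.X.] d4

O's best at [X.X/O.O/.X.]: (1,1)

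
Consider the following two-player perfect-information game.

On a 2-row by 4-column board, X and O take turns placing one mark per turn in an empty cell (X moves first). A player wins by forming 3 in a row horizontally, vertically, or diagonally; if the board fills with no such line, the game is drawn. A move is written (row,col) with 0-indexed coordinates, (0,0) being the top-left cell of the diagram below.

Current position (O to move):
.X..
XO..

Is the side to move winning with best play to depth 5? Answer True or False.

O winning at [.X../XO..]: False

ply 1, O at .X../XO.. | (0,0)=+0→OX../XO..*; (0,2)=+0→.XO./XO..; (0,3)=+0→.X.O/XO..; (1,2)=+0→.X../XOO.; (1,3)=+0→.X../XO.O
ply 2, X at OX../XO.. | (0,2)=+0→OXX./XO..*; (0,3)=+0→OX.X/XO..; (1,2)=+0→OX../XOX.; (1,3)=+0→OX../XO.X
ply 3, O at OXX./XO.. | (0,3)=+0→OXXO/XO..*; (1,2)=-1→OXX./XOO.; (1,3)=-1→OXX./XO.O
ply 4, X at OXXO/XO.. | (1,2)=+0→OXXO/XOX.*; (1,3)=+0→OXXO/XO.X
ply 5, O at OXXO/XOX. | (1,3)=+0→OXXO/XOXO*
ply 6: OXXO/XOXO is terminal +0 (X); from .X../XO.. depth 5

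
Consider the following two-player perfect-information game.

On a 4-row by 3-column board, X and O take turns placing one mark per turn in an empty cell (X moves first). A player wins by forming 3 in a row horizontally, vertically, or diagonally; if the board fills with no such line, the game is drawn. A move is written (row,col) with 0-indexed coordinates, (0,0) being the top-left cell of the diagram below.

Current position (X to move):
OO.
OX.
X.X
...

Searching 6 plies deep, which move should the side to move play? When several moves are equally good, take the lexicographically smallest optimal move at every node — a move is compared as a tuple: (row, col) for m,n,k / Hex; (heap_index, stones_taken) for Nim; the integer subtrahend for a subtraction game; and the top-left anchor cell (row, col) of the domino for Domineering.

X's best at [OO./OX./X.X/...]: (0,2)

p1 X@[OO./OX./X.X/...]: (0,2)[OOX/OX./X.X/...]+1* (1,2)[OO./OXX/X.X/...]-1 (2,1)[OO./OX./XXX/...]+1 (3,0)[OO./OX./X.X/X..]-1 (3,1)[OO./OX./X.X/.X.]-1 (3,2)[OO./OX./X.X/..X]-1
p2 O@[OOX/OX./X.X/...] terminal -1; root [OO./OX./X.X/...] d6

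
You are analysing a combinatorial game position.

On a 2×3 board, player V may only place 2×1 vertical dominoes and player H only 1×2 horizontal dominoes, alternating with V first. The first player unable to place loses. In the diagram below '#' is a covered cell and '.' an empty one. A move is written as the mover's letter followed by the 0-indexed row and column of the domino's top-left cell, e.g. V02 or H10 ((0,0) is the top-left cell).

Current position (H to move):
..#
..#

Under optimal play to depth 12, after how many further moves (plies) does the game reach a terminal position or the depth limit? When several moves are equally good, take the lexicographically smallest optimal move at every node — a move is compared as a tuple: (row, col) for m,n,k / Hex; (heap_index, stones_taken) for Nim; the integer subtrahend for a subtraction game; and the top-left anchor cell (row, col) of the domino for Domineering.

PV length from [..#/..#]: 1 ply

[..#/..#] H move#1: H00:+1/###/..#*, H10:+1/..#/###
[###/..#] end (terminal -1, V#2); searched ..#/..# to 12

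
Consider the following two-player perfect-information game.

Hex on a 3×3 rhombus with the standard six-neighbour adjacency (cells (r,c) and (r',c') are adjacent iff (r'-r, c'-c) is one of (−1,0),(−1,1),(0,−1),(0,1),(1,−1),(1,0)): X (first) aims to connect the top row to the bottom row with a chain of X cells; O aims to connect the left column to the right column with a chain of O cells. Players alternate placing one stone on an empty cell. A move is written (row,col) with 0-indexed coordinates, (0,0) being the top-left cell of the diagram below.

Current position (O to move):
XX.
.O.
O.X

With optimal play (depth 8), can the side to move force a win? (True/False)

O winning at [XX./.O./O.X]: True

ply 1, O at XX./.O./O.X | (0,2)=+1→XXO/.O./O.X*; (1,0)=+1→XX./OO./O.X; (1,2)=+1→XX./.OO/O.X; (2,1)=+1→XX./.O./OOX
ply 2: XXO/.O./O.X is terminal -1 (X); from XX./.O./O.X depth 8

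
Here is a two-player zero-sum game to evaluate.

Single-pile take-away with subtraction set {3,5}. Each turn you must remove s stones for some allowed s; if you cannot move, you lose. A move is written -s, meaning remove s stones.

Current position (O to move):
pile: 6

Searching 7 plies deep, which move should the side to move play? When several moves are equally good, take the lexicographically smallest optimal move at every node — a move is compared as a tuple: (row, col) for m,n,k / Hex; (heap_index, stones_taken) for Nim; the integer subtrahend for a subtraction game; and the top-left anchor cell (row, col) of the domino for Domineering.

O's best at [6]: -5

[6] O move#1: -3:-1/3, -5:+1/1*
[1] end (terminal -1, X#2); searched 6 to 7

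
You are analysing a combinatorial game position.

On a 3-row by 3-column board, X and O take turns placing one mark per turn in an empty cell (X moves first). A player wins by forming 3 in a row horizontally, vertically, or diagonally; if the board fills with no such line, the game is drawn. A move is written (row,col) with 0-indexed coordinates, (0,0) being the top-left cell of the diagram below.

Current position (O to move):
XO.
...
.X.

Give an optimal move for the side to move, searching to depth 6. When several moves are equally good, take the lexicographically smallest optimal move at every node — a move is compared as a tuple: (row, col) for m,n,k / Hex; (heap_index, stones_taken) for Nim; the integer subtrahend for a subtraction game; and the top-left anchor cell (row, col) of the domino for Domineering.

p1 O@[XO./.../.X.]: (0,2)[XOO/.../.X.]-1 (1,0)[XO./O../.X.]-1 (1,1)[XO./.O./.X.]-1 (1,2)[XO./..O/.X.]-1 (2,0)[XO./.../OX.]+0* (2,2)[XO./.../.XO]+0
p2 X@[XO./.../OX.]: (0,2)[XOX/.../OX.]+0* (1,0)[XO./X../OX.]+0 (1,1)[XO./.X./OX.]+0 (1,2)[XO./..X/OX.]+0 (2,2)[XO./.../OXX]+0
p3 O@[XOX/.../OX.]: (1,0)[XOX/O../OX.]-1 (1,1)[XOX/.O./OX.]+0* (1,2)[XOX/..O/OX.]+0 (2,2)[XOX/.../OXO]+0
p4 X@[XOX/.O./OX.]: (1,0)[XOX/XO./OX.]+0* (1,2)[XOX/.OX/OX.]+0 (2,2)[XOX/.O./OXX]+0
p5 O@[XOX/XO./OX.]: (1,2)[XOX/XOO/OX.]+0* (2,2)[XOX/XO./OXO]+0
p6 X@[XOX/XOO/OX.]: (2,2)[XOX/XOO/OXX]+0*
p7 O@[XOX/XOO/OXX] terminal +0; root [XO./.../.X.] d6

O's best at [XO./.../.X.]: (2,0)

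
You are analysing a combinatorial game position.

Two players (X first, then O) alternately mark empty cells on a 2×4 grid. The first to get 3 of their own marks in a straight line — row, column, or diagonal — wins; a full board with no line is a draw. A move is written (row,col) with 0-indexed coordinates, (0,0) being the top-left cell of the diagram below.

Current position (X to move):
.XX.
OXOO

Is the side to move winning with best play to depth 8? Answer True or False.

X winning at [.XX./OXOO]: True

[.XX./OXOO] X move#1: (0,0):+1/XXX./OXOO*, (0,3):+1/.XXX/OXOO
[XXX./OXOO] end (terminal -1, O#2); searched .XX./OXOO to 8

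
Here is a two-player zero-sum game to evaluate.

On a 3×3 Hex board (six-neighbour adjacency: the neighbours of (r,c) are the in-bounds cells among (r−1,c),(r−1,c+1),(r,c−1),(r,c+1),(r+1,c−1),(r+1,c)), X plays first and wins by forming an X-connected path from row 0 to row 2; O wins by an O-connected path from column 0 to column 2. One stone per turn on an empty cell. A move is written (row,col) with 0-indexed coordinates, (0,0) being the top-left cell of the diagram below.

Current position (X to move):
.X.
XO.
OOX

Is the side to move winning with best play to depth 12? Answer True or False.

X winning at [.X./XO./OOX]: False

ply 1, X at .X./XO./OOX | (0,0)=-1→XX./XO./OOX*; (0,2)=-1→.XX/XO./OOX; (1,2)=-1→.X./XOX/OOX
ply 2, O at XX./XO./OOX | (0,2)=+1→XXO/XO./OOX*; (1,2)=+1→XX./XOO/OOX
ply 3: XXO/XO./OOX is terminal -1 (X); from .X./XO./OOX depth 12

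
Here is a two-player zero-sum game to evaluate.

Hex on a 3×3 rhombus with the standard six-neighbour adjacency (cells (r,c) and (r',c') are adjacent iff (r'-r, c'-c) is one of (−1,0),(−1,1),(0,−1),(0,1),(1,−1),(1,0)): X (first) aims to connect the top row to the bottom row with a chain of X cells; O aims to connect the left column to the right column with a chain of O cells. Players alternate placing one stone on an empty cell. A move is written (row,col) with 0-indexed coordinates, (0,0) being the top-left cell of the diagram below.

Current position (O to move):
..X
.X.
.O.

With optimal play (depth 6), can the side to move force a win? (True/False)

O winning at [..X/.X./.O.]: True

[..X/.X./.O.] O move#1: (0,0):-1/O.X/.X./.O., (0,1):-1/.OX/.X./.O., (1,0):-1/..X/OX./.O., (1,2):-1/..X/.XO/.O., (2,0):+1/..X/.X./OO.*, (2,2):-1/..X/.X./.OO
[..X/.X./OO.] X move#2: (0,0):-1/X.X/.X./OO.*, (0,1):-1/.XX/.X./OO., (1,0):-1/..X/XX./OO., (1,2):-1/..X/.XX/OO., (2,2):-1/..X/.X./OOX
[X.X/.X./OO.] O move#3: (0,1):+1/XOX/.X./OO.*, (1,0):+1/X.X/OX./OO., (1,2):+1/X.X/.XO/OO., (2,2):+1/X.X/.X./OOO
[XOX/.X./OO.] X move#4: (1,0):-1/XOX/XX./OO.*, (1,2):-1/XOX/.XX/OO., (2,2):-1/XOX/.X./OOX
[XOX/XX./OO.] O move#5: (1,2):+1/XOX/XXO/OO.*, (2,2):+1/XOX/XX./OOO
[XOX/XXO/OO.] end (terminal -1, X#6); searched ..X/.X./.O. to 6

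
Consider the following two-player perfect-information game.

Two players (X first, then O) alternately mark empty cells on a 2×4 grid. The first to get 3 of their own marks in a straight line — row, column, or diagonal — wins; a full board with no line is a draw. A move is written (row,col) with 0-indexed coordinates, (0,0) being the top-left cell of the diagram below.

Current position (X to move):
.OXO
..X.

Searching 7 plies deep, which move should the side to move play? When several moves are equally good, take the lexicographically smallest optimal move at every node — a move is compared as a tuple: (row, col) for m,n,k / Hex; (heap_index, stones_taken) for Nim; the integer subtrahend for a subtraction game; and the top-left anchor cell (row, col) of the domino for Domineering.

X's best at [.OXO/..X.]: (1,1)

p1 X@[.OXO/..X.]: (0,0)[XOXO/..X.]+0 (1,0)[.OXO/X.X.]+0 (1,1)[.OXO/.XX.]+1* (1,3)[.OXO/..XX]+0
p2 O@[.OXO/.XX.]: (0,0)[OOXO/.XX.]-1* (1,0)[.OXO/OXX.]-1 (1,3)[.OXO/.XXO]-1
p3 X@[OOXO/.XX.]: (1,0)[OOXO/XXX.]+1* (1,3)[OOXO/.XXX]+1
p4 O@[OOXO/XXX.] terminal -1; root [.OXO/..X.] d7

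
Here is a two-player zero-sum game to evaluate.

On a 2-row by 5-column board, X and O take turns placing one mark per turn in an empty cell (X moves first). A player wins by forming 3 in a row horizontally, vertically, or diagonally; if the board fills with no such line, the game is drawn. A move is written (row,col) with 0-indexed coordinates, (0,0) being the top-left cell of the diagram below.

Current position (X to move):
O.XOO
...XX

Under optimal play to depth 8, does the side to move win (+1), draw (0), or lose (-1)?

[O.XOO/...XX] X move#1: (0,1):+0/OXXOO/...XX, (1,0):+0/O.XOO/X..XX, (1,1):+0/O.XOO/.X.XX, (1,2):+1/O.XOO/..XXX*
[O.XOO/..XXX] end (terminal -1, O#2); searched O.XOO/...XX to 8

value(O.XOO/...XX, X) = +1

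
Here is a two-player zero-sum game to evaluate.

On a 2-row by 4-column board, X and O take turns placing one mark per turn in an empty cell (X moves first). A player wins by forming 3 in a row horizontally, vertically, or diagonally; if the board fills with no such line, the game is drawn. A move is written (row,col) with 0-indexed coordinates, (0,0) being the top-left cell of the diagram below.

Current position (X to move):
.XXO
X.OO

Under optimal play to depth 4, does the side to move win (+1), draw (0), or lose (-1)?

value(.XXO/X.OO, X) = +1

p1 X@[.XXO/X.OO]: (0,0)[XXXO/X.OO]+1* (1,1)[.XXO/XXOO]+0
p2 O@[XXXO/X.OO] terminal -1; root [.XXO/X.OO] d4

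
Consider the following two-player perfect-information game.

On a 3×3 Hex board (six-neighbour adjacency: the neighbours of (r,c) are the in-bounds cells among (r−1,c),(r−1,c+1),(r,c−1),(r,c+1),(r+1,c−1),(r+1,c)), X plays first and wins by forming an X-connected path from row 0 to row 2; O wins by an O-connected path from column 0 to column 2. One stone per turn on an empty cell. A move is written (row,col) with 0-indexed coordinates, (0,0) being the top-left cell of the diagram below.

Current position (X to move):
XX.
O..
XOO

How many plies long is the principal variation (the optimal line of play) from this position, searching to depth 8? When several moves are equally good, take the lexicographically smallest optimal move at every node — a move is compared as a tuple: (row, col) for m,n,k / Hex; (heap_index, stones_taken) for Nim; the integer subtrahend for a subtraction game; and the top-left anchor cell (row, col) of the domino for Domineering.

p1 X@[XX./O../XOO]: (0,2)[XXX/O../XOO]-1 (1,1)[XX./OX./XOO]+1* (1,2)[XX./O.X/XOO]-1
p2 O@[XX./OX./XOO] terminal -1; root [XX./O../XOO] d8

PV length from [XX./O../XOO]: 1 ply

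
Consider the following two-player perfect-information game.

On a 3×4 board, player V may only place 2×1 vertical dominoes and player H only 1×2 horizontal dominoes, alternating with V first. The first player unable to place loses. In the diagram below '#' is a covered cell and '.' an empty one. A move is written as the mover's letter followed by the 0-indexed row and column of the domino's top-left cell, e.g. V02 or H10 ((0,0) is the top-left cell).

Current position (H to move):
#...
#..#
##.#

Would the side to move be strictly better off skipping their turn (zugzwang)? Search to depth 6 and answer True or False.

ply 1, H at #.../#..#/##.# | H01=-1→###./#..#/##.#; H02=-1→#.##/#..#/##.#; H11=+1→#.../####/##.#*
ply 2: #.../####/##.# is terminal -1 (V); from #.../#..#/##.# depth 6
if H skipped the turn, V would face:
~ ply 1, V at #.../#..#/##.# | V01=+1→##../##.#/##.#*; V02=+1→#.#./#.##/##.#; V12=-1→#.../#.##/####
~ ply 2, H at ##../##.#/##.# | H02=-1→####/##.#/##.#*
~ ply 3, V at ####/##.#/##.# | V12=+1→####/####/####*
~ ply 4: ####/####/#### is terminal -1 (H); from #.../#..#/##.# depth 6
compare (H): move=+1 vs pass=-1

zugzwang(#.../#..#/##.#, H) = False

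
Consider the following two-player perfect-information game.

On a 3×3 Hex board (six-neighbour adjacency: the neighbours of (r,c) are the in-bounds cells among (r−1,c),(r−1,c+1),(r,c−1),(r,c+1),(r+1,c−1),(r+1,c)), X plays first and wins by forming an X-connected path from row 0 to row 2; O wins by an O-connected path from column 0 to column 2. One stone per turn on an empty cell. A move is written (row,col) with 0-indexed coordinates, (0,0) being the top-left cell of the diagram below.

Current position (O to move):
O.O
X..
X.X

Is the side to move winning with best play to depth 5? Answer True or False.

ply 1, O at O.O/X../X.X | (0,1)=+1→OOO/X../X.X*; (1,1)=-1→O.O/XO./X.X; (1,2)=-1→O.O/X.O/X.X; (2,1)=-1→O.O/X../XOX
ply 2: OOO/X../X.X is terminal -1 (X); from O.O/X../X.X depth 5

O winning at [O.O/X../X.X]: True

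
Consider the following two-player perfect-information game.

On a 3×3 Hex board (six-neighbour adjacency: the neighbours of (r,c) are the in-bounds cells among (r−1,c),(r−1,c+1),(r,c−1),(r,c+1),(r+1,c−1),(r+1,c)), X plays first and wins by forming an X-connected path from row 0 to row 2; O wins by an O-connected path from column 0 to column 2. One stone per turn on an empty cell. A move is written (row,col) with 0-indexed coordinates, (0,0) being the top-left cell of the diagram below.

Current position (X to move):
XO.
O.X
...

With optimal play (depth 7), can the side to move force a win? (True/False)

X winning at [XO./O.X/...]: True

[XO./O.X/...] X move#1: (0,2):+1/XOX/O.X/...*, (1,1):-1/XO./OXX/..., (2,0):-1/XO./O.X/X.., (2,1):-1/XO./O.X/.X., (2,2):-1/XO./O.X/..X
[XOX/O.X/...] O move#2: (1,1):-1/XOX/OOX/...*, (2,0):-1/XOX/O.X/O.., (2,1):-1/XOX/O.X/.O., (2,2):-1/XOX/O.X/..O
[XOX/OOX/...] X move#3: (2,0):+1/XOX/OOX/X..*, (2,1):+1/XOX/OOX/.X., (2,2):+1/XOX/OOX/..X
[XOX/OOX/X..] O move#4: (2,1):-1/XOX/OOX/XO.*, (2,2):-1/XOX/OOX/X.O
[XOX/OOX/XO.] X move#5: (2,2):+1/XOX/OOX/XOX*
[XOX/OOX/XOX] end (terminal -1, O#6); searched XO./O.X/... to 7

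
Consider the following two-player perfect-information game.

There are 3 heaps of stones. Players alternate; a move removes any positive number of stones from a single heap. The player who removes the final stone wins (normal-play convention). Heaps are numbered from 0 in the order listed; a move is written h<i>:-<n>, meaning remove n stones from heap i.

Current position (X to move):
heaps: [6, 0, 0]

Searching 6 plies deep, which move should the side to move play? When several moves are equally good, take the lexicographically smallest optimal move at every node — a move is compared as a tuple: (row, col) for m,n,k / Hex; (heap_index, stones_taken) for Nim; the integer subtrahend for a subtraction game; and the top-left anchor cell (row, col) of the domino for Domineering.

p1 X@[(6,0,0)]: h0:-1[(5,0,0)]-1 h0:-2[(4,0,0)]-1 h0:-3[(3,0,0)]-1 h0:-4[(2,0,0)]-1 h0:-5[(1,0,0)]-1 h0:-6[(0,0,0)]+1*
p2 O@[(0,0,0)] terminal -1; root [(6,0,0)] d6

X's best at [(6,0,0)]: h0:-6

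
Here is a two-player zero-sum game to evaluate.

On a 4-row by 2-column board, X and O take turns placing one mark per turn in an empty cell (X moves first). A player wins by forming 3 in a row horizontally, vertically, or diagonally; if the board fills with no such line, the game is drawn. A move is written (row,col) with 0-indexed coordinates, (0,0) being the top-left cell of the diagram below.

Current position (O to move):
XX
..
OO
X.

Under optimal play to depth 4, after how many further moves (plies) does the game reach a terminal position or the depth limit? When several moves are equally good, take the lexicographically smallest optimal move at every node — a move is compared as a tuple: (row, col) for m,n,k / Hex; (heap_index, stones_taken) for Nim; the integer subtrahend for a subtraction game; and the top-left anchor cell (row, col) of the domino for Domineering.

PV length from [XX/../OO/X.]: 3 plies

ply 1, O at XX/../OO/X. | (1,0)=+0→XX/O./OO/X.*; (1,1)=+0→XX/.O/OO/X.; (3,1)=+0→XX/../OO/XO
ply 2, X at XX/O./OO/X. | (1,1)=+0→XX/OX/OO/X.*; (3,1)=+0→XX/O./OO/XX
ply 3, O at XX/OX/OO/X. | (3,1)=+0→XX/OX/OO/XO*
ply 4: XX/OX/OO/XO is terminal +0 (X); from XX/../OO/X. depth 4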